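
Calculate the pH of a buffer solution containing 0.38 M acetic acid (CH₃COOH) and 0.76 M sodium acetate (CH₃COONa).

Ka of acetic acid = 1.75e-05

pKa = -log(1.75e-05) = 4.76. pH = pKa + log([A⁻]/[HA]) = 4.76 + log(0.76/0.38)

pH = 5.06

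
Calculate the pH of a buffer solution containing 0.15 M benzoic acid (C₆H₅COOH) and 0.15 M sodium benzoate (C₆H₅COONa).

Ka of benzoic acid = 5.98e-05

pKa = -log(5.98e-05) = 4.22. pH = pKa + log([A⁻]/[HA]) = 4.22 + log(0.15/0.15)

pH = 4.22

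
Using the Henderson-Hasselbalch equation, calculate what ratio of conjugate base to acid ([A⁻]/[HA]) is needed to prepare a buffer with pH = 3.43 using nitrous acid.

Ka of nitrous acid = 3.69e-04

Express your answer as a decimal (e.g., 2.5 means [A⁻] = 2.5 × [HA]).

pKa = -log(3.69e-04) = 3.4330. pH = pKa + log([A⁻]/[HA]), so log([A⁻]/[HA]) = pH − pKa = 3.43 − 3.4330 = -0.0030. [A⁻]/[HA] = 10^(-0.0030) = 0.993

[A⁻]/[HA] = 0.993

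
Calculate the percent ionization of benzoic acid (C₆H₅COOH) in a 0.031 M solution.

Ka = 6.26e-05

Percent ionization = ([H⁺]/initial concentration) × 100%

Using Ka equilibrium: x² + Ka×x - Ka×C = 0. Solving: [H⁺] = 1.3621e-03. Percent = (1.3621e-03/0.031) × 100

Percent ionization = 4.39%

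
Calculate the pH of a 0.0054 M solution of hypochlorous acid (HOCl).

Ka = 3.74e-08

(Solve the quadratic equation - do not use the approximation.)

x² + Ka×x - Ka×C = 0. Using quadratic formula: [H⁺] = 1.4193e-05

pH = 4.85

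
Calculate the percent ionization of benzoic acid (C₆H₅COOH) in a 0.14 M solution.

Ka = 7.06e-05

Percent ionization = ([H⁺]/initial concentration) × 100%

Using Ka equilibrium: x² + Ka×x - Ka×C = 0. Solving: [H⁺] = 3.1088e-03. Percent = (3.1088e-03/0.14) × 100

Percent ionization = 2.22%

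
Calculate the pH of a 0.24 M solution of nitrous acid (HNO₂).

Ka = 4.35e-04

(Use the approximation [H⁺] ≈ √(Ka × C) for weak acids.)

[H⁺] = √(Ka × C) = √(4.35e-04 × 0.24) = 1.0218e-02. pH = -log(1.0218e-02)

pH = 1.99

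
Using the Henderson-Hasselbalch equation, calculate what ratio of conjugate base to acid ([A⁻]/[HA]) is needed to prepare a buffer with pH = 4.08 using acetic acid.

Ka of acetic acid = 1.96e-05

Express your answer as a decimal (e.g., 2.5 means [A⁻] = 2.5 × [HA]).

pKa = -log(1.96e-05) = 4.7077. pH = pKa + log([A⁻]/[HA]), so log([A⁻]/[HA]) = pH − pKa = 4.08 − 4.7077 = -0.6277. [A⁻]/[HA] = 10^(-0.6277) = 0.236

[A⁻]/[HA] = 0.236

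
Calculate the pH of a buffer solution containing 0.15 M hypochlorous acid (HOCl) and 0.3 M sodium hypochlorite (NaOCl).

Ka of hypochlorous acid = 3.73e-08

pKa = -log(3.73e-08) = 7.43. pH = pKa + log([A⁻]/[HA]) = 7.43 + log(0.3/0.15)

pH = 7.73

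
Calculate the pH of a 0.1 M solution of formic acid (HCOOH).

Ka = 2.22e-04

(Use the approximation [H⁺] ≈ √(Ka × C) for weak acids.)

[H⁺] = √(Ka × C) = √(2.22e-04 × 0.1) = 4.7117e-03. pH = -log(4.7117e-03)

pH = 2.33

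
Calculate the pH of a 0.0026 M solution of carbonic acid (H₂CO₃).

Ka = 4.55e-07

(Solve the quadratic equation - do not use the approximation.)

x² + Ka×x - Ka×C = 0. Using quadratic formula: [H⁺] = 3.4168e-05

pH = 4.47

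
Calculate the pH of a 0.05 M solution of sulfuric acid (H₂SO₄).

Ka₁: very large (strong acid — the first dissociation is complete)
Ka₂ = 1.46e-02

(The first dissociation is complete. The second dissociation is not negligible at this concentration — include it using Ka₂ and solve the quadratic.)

First dissociation is complete: [H⁺]₀ = [HSO₄⁻]₀ = C = 0.05 M. Second dissociation HSO₄⁻ ⇌ H⁺ + SO₄²⁻: let x = [SO₄²⁻]. Ka₂ = (C + x)·x / (C − x) = 1.46e-02 → x² + (C + Ka₂)·x − Ka₂·C = 0 → x² + 0.06460·x − 7.300e-04 = 0. x = (−0.06460 + √(0.06460² + 4 × 7.300e-04)) / 2 = 9.8105e-03 M. [H⁺] = C + x = 0.05 + 9.8105e-03 = 5.9810e-02 M. pH = -log(5.9810e-02) = 1.22.

pH = 1.22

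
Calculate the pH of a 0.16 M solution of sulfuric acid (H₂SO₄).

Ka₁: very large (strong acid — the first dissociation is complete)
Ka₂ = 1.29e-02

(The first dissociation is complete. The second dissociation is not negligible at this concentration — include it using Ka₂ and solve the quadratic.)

First dissociation is complete: [H⁺]₀ = [HSO₄⁻]₀ = C = 0.16 M. Second dissociation HSO₄⁻ ⇌ H⁺ + SO₄²⁻: let x = [SO₄²⁻]. Ka₂ = (C + x)·x / (C − x) = 1.29e-02 → x² + (C + Ka₂)·x − Ka₂·C = 0 → x² + 0.17290·x − 2.064e-03 = 0. x = (−0.17290 + √(0.17290² + 4 × 2.064e-03)) / 2 = 1.1211e-02 M. [H⁺] = C + x = 0.16 + 1.1211e-02 = 1.7121e-01 M. pH = -log(1.7121e-01) = 0.77.

pH = 0.77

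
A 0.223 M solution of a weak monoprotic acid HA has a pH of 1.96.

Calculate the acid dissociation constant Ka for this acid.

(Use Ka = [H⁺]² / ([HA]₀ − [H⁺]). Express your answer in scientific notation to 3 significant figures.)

[H⁺] = 10^(−pH) = 10^(−1.96) = 1.096e-02 M. For HA ⇌ H⁺ + A⁻, Ka = [H⁺][A⁻]/[HA] = [H⁺]² / ([HA]₀ − [H⁺]) = (1.096e-02)² / (0.223 − 1.096e-02) = 5.67e-04.

K_a = 5.67e-04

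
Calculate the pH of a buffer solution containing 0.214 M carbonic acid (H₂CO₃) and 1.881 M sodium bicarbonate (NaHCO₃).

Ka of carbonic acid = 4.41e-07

pKa = -log(4.41e-07) = 6.36. pH = pKa + log([A⁻]/[HA]) = 6.36 + log(1.881/0.214)

pH = 7.30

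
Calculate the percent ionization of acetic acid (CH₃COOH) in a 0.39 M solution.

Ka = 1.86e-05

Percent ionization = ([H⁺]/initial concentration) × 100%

Using Ka equilibrium: x² + Ka×x - Ka×C = 0. Solving: [H⁺] = 2.6840e-03. Percent = (2.6840e-03/0.39) × 100

Percent ionization = 0.688%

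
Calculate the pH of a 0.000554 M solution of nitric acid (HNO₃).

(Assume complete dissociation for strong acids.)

[H⁺] = 0.000554 M for strong acid. pH = -log[H⁺] = -log(0.000554)

pH = 3.26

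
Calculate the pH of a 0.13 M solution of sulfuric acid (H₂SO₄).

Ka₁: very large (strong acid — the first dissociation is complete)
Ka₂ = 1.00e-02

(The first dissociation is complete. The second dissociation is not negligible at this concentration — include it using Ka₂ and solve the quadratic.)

First dissociation is complete: [H⁺]₀ = [HSO₄⁻]₀ = C = 0.13 M. Second dissociation HSO₄⁻ ⇌ H⁺ + SO₄²⁻: let x = [SO₄²⁻]. Ka₂ = (C + x)·x / (C − x) = 1.00e-02 → x² + (C + Ka₂)·x − Ka₂·C = 0 → x² + 0.14000·x − 1.300e-03 = 0. x = (−0.14000 + √(0.14000² + 4 × 1.300e-03)) / 2 = 8.7401e-03 M. [H⁺] = C + x = 0.13 + 8.7401e-03 = 1.3874e-01 M. pH = -log(1.3874e-01) = 0.86.

pH = 0.86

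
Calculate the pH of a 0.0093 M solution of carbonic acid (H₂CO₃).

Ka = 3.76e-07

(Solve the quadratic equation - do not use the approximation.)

x² + Ka×x - Ka×C = 0. Using quadratic formula: [H⁺] = 5.8946e-05

pH = 4.23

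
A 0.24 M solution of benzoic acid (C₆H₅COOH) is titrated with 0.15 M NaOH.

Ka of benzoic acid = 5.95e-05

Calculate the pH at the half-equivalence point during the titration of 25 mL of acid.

At half-equivalence [HA] = [A⁻], so Henderson-Hasselbalch gives pH = pKa = -log(5.95e-05) = 4.23.

pH = pKa = 4.23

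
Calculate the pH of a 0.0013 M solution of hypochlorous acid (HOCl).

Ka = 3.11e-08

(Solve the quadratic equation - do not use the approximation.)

x² + Ka×x - Ka×C = 0. Using quadratic formula: [H⁺] = 6.3429e-06

pH = 5.20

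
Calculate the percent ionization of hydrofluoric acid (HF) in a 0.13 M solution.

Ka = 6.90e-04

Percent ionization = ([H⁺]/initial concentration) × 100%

Using Ka equilibrium: x² + Ka×x - Ka×C = 0. Solving: [H⁺] = 9.1323e-03. Percent = (9.1323e-03/0.13) × 100

Percent ionization = 7.02%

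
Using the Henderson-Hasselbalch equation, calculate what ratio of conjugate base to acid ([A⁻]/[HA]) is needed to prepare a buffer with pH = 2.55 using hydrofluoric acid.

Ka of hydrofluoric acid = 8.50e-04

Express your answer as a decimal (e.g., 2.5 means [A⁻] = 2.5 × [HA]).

pKa = -log(8.50e-04) = 3.0706. pH = pKa + log([A⁻]/[HA]), so log([A⁻]/[HA]) = pH − pKa = 2.55 − 3.0706 = -0.5206. [A⁻]/[HA] = 10^(-0.5206) = 0.302

[A⁻]/[HA] = 0.302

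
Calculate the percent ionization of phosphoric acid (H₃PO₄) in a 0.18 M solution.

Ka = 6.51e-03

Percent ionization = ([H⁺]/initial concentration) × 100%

Using Ka equilibrium: x² + Ka×x - Ka×C = 0. Solving: [H⁺] = 3.1131e-02. Percent = (3.1131e-02/0.18) × 100

Percent ionization = 17.3%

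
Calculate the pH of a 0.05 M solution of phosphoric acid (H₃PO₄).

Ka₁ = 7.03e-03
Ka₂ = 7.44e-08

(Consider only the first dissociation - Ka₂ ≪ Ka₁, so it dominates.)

First dissociation dominates. From Ka₁ = [H⁺][HA⁻]/[H₂A], x² + Ka₁·x − Ka₁·C = 0 with C = 0.05 M and Ka₁ = 7.03e-03. Solving: [H⁺] = (−Ka₁ + √(Ka₁² + 4·Ka₁·C)) / 2 = 1.5560e-02 M. pH = -log(1.5560e-02) = 1.81.

pH = 1.81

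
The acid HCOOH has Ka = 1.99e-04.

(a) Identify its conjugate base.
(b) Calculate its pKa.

(a) The conjugate base is formed by removing one H⁺ from HCOOH, giving HCOO⁻. (b) pKa = -log(Ka) = -log(1.99e-04) = 3.70.

Conjugate base: HCOO⁻; pK_a = 3.70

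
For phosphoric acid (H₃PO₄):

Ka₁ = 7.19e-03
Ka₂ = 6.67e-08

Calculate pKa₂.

pKa₂ = -log(Ka₂) = -log(6.67e-08) = 7.18.

pK_{a2} = 7.18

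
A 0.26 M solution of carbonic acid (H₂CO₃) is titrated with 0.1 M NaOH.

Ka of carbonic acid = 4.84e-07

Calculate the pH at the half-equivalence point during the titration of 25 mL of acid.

At half-equivalence [HA] = [A⁻], so Henderson-Hasselbalch gives pH = pKa = -log(4.84e-07) = 6.32.

pH = pKa = 6.32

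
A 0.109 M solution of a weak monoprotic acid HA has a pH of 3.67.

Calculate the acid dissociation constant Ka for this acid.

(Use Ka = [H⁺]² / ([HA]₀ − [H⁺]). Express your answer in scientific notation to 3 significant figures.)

[H⁺] = 10^(−pH) = 10^(−3.67) = 2.138e-04 M. For HA ⇌ H⁺ + A⁻, Ka = [H⁺][A⁻]/[HA] = [H⁺]² / ([HA]₀ − [H⁺]) = (2.138e-04)² / (0.109 − 2.138e-04) = 4.20e-07.

K_a = 4.20e-07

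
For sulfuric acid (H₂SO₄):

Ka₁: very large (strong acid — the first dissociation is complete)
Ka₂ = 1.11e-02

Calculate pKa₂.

pKa₂ = -log(Ka₂) = -log(1.11e-02) = 1.95.

pK_{a2} = 1.95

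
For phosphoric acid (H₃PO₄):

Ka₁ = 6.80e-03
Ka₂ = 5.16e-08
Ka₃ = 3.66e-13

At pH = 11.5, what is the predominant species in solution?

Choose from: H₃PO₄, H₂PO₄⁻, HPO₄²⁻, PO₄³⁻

pKa₁ = 2.17, pKa₂ = 7.29, pKa₃ = 12.44. For a polyprotic acid the predominant species crosses at each pKa: below pKa_n the protonated form dominates, above it the deprotonated form does. At pH = 11.5, the predominant species is HPO₄²⁻.

HPO₄²⁻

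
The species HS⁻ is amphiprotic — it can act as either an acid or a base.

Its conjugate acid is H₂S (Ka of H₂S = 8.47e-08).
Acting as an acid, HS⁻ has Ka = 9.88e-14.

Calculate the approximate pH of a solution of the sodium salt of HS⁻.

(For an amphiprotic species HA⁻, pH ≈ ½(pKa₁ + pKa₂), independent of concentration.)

pKa₁ = -log(8.47e-08) = 7.07; pKa₂ = -log(9.88e-14) = 13.01. For an amphiprotic species, pH ≈ ½(pKa₁ + pKa₂) = ½(7.07 + 13.01) = 10.04.

pH = 10.04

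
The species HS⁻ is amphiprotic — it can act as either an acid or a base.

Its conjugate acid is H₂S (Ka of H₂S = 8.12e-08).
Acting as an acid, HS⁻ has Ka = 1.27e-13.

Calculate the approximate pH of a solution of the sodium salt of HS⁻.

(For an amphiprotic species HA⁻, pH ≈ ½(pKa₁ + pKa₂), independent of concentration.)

pKa₁ = -log(8.12e-08) = 7.09; pKa₂ = -log(1.27e-13) = 12.90. For an amphiprotic species, pH ≈ ½(pKa₁ + pKa₂) = ½(7.09 + 12.90) = 9.99.

pH = 9.99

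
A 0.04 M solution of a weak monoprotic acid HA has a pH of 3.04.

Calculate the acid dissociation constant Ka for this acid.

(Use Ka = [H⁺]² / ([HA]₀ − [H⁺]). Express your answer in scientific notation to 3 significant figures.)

[H⁺] = 10^(−pH) = 10^(−3.04) = 9.120e-04 M. For HA ⇌ H⁺ + A⁻, Ka = [H⁺][A⁻]/[HA] = [H⁺]² / ([HA]₀ − [H⁺]) = (9.120e-04)² / (0.04 − 9.120e-04) = 2.13e-05.

K_a = 2.13e-05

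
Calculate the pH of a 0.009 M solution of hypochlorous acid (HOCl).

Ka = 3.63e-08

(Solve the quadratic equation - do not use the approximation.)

x² + Ka×x - Ka×C = 0. Using quadratic formula: [H⁺] = 1.8057e-05

pH = 4.74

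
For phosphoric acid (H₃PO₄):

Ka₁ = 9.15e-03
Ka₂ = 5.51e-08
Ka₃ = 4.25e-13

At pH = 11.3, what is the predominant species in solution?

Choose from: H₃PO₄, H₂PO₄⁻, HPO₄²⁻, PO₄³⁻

pKa₁ = 2.04, pKa₂ = 7.26, pKa₃ = 12.37. For a polyprotic acid the predominant species crosses at each pKa: below pKa_n the protonated form dominates, above it the deprotonated form does. At pH = 11.3, the predominant species is HPO₄²⁻.

HPO₄²⁻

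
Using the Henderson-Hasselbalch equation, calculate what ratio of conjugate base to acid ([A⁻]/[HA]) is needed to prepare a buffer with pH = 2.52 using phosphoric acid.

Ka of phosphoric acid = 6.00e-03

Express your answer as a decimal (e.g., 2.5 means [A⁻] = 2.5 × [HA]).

pKa = -log(6.00e-03) = 2.2218. pH = pKa + log([A⁻]/[HA]), so log([A⁻]/[HA]) = pH − pKa = 2.52 − 2.2218 = 0.2982. [A⁻]/[HA] = 10^(0.2982) = 1.99

[A⁻]/[HA] = 1.99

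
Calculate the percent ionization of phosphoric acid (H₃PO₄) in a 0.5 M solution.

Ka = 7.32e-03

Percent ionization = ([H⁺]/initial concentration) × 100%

Using Ka equilibrium: x² + Ka×x - Ka×C = 0. Solving: [H⁺] = 5.6949e-02. Percent = (5.6949e-02/0.5) × 100

Percent ionization = 11.4%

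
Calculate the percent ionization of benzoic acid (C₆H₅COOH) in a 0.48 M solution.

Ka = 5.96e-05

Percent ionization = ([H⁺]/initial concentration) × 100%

Using Ka equilibrium: x² + Ka×x - Ka×C = 0. Solving: [H⁺] = 5.3189e-03. Percent = (5.3189e-03/0.48) × 100

Percent ionization = 1.11%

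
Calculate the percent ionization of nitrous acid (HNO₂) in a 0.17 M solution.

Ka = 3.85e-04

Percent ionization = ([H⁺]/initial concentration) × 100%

Using Ka equilibrium: x² + Ka×x - Ka×C = 0. Solving: [H⁺] = 7.8999e-03. Percent = (7.8999e-03/0.17) × 100

Percent ionization = 4.65%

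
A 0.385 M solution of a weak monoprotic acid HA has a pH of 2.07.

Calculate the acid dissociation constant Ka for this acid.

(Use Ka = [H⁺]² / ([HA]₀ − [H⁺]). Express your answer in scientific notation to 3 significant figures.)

[H⁺] = 10^(−pH) = 10^(−2.07) = 8.511e-03 M. For HA ⇌ H⁺ + A⁻, Ka = [H⁺][A⁻]/[HA] = [H⁺]² / ([HA]₀ − [H⁺]) = (8.511e-03)² / (0.385 − 8.511e-03) = 1.92e-04.

K_a = 1.92e-04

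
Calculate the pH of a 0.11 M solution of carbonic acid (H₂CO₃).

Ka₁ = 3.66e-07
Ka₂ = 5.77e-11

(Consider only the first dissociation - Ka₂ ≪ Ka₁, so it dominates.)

First dissociation dominates. From Ka₁ = [H⁺][HA⁻]/[H₂A], x² + Ka₁·x − Ka₁·C = 0 with C = 0.11 M and Ka₁ = 3.66e-07. Solving: [H⁺] = (−Ka₁ + √(Ka₁² + 4·Ka₁·C)) / 2 = 2.0047e-04 M. pH = -log(2.0047e-04) = 3.70.

pH = 3.70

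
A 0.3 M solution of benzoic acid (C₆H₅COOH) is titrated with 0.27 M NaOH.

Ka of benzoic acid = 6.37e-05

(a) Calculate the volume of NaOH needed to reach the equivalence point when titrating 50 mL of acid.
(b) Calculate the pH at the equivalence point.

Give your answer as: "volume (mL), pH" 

moles acid = 0.3 × 50/1000 = 0.015 mol; V_base = moles/0.27 × 1000 = 55.6 mL. At equivalence only the conjugate base is present: [A⁻] = 0.015/0.106 = 1.4211e-01 M. Kb = Kw/Ka = 1.57e-10; [OH⁻] = √(Kb × [A⁻]) = 4.7232e-06; pOH = 5.33; pH = 14 - pOH = 8.67.

V = 55.6 mL, pH = 8.67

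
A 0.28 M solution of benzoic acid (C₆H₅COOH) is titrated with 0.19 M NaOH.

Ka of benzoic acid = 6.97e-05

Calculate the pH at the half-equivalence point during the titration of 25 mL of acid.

At half-equivalence [HA] = [A⁻], so Henderson-Hasselbalch gives pH = pKa = -log(6.97e-05) = 4.16.

pH = pKa = 4.16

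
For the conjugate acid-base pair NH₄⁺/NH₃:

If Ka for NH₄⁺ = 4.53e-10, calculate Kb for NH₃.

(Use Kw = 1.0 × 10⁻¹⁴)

For a conjugate pair Ka × Kb = Kw, so Kb = Kw/Ka = 1.0 × 10⁻¹⁴ / 4.53e-10 = 2.21e-05.

K_b = 2.21e-05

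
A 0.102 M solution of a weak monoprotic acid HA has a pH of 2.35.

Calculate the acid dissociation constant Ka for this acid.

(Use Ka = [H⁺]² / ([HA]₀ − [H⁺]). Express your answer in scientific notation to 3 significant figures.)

[H⁺] = 10^(−pH) = 10^(−2.35) = 4.467e-03 M. For HA ⇌ H⁺ + A⁻, Ka = [H⁺][A⁻]/[HA] = [H⁺]² / ([HA]₀ − [H⁺]) = (4.467e-03)² / (0.102 − 4.467e-03) = 2.05e-04.

K_a = 2.05e-04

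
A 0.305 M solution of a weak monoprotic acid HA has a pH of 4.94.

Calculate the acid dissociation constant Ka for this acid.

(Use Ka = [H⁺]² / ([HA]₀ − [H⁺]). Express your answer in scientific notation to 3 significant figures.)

[H⁺] = 10^(−pH) = 10^(−4.94) = 1.148e-05 M. For HA ⇌ H⁺ + A⁻, Ka = [H⁺][A⁻]/[HA] = [H⁺]² / ([HA]₀ − [H⁺]) = (1.148e-05)² / (0.305 − 1.148e-05) = 4.32e-10.

K_a = 4.32e-10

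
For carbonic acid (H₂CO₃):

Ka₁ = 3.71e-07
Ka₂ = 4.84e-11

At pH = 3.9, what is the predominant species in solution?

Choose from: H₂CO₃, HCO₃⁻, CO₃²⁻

pKa₁ = 6.43, pKa₂ = 10.32. For a polyprotic acid the predominant species crosses at each pKa: below pKa_n the protonated form dominates, above it the deprotonated form does. At pH = 3.9, the predominant species is H₂CO₃.

H₂CO₃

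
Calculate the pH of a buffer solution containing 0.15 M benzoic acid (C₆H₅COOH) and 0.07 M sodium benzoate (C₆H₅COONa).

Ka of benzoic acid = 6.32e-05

pKa = -log(6.32e-05) = 4.20. pH = pKa + log([A⁻]/[HA]) = 4.20 + log(0.07/0.15)

pH = 3.87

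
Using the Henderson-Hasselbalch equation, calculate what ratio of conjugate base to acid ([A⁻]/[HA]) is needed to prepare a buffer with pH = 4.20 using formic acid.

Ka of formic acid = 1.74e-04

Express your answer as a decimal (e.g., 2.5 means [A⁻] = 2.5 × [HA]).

pKa = -log(1.74e-04) = 3.7595. pH = pKa + log([A⁻]/[HA]), so log([A⁻]/[HA]) = pH − pKa = 4.20 − 3.7595 = 0.4405. [A⁻]/[HA] = 10^(0.4405) = 2.76

[A⁻]/[HA] = 2.76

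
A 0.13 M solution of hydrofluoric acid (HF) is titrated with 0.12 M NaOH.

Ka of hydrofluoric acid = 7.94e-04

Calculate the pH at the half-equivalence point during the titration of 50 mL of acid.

At half-equivalence [HA] = [A⁻], so Henderson-Hasselbalch gives pH = pKa = -log(7.94e-04) = 3.10.

pH = pKa = 3.10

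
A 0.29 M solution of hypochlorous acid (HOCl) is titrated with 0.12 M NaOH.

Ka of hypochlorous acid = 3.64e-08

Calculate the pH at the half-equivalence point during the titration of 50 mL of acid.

At half-equivalence [HA] = [A⁻], so Henderson-Hasselbalch gives pH = pKa = -log(3.64e-08) = 7.44.

pH = pKa = 7.44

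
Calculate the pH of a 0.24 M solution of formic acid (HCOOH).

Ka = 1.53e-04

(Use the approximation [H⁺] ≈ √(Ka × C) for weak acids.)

[H⁺] = √(Ka × C) = √(1.53e-04 × 0.24) = 6.0597e-03. pH = -log(6.0597e-03)

pH = 2.22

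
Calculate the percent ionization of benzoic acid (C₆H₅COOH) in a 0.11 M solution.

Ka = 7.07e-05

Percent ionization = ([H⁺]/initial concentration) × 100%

Using Ka equilibrium: x² + Ka×x - Ka×C = 0. Solving: [H⁺] = 2.7536e-03. Percent = (2.7536e-03/0.11) × 100

Percent ionization = 2.5%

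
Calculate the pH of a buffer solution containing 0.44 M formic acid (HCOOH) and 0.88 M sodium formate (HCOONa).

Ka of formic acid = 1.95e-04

pKa = -log(1.95e-04) = 3.71. pH = pKa + log([A⁻]/[HA]) = 3.71 + log(0.88/0.44)

pH = 4.01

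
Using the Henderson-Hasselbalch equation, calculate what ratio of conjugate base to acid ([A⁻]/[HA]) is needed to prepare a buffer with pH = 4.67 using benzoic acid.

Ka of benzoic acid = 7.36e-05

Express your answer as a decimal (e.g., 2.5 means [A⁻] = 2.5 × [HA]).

pKa = -log(7.36e-05) = 4.1331. pH = pKa + log([A⁻]/[HA]), so log([A⁻]/[HA]) = pH − pKa = 4.67 − 4.1331 = 0.5369. [A⁻]/[HA] = 10^(0.5369) = 3.44

[A⁻]/[HA] = 3.44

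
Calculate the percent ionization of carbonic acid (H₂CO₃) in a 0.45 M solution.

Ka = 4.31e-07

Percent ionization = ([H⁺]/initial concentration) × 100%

Using Ka equilibrium: x² + Ka×x - Ka×C = 0. Solving: [H⁺] = 4.4018e-04. Percent = (4.4018e-04/0.45) × 100

Percent ionization = 0.0978%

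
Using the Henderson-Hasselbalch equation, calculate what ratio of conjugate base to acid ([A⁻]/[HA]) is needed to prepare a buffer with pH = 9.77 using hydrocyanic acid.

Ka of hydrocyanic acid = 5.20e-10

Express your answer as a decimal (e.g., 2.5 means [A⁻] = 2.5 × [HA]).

pKa = -log(5.20e-10) = 9.2840. pH = pKa + log([A⁻]/[HA]), so log([A⁻]/[HA]) = pH − pKa = 9.77 − 9.2840 = 0.4860. [A⁻]/[HA] = 10^(0.4860) = 3.06

[A⁻]/[HA] = 3.06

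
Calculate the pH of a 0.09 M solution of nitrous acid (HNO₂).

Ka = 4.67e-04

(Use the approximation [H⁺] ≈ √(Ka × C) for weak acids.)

[H⁺] = √(Ka × C) = √(4.67e-04 × 0.09) = 6.4831e-03. pH = -log(6.4831e-03)

pH = 2.19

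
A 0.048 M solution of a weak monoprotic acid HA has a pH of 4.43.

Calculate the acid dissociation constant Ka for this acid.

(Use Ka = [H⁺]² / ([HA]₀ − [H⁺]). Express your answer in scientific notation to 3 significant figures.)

[H⁺] = 10^(−pH) = 10^(−4.43) = 3.715e-05 M. For HA ⇌ H⁺ + A⁻, Ka = [H⁺][A⁻]/[HA] = [H⁺]² / ([HA]₀ − [H⁺]) = (3.715e-05)² / (0.048 − 3.715e-05) = 2.88e-08.

K_a = 2.88e-08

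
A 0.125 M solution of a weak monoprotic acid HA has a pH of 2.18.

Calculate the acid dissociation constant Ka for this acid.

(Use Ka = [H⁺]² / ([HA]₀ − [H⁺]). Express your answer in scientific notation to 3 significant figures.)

[H⁺] = 10^(−pH) = 10^(−2.18) = 6.607e-03 M. For HA ⇌ H⁺ + A⁻, Ka = [H⁺][A⁻]/[HA] = [H⁺]² / ([HA]₀ − [H⁺]) = (6.607e-03)² / (0.125 − 6.607e-03) = 3.69e-04.

K_a = 3.69e-04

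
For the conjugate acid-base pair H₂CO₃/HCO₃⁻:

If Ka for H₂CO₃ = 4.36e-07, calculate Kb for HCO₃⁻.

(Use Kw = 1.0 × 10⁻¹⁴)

For a conjugate pair Ka × Kb = Kw, so Kb = Kw/Ka = 1.0 × 10⁻¹⁴ / 4.36e-07 = 2.29e-08.

K_b = 2.29e-08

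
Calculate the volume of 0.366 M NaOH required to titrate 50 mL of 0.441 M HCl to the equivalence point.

At equivalence: moles acid = moles base. moles HCl = 0.441 × 50/1000 = 0.02205 mol. V_base = moles / 0.366 × 1000 = 60.2 mL.

V_{base} = 60.2 mL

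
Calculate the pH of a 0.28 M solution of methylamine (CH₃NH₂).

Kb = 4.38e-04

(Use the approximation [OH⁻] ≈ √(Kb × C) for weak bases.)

[OH⁻] = √(Kb × C) = √(4.38e-04 × 0.28) = 1.1074e-02. pOH = 1.96, pH = 14 - pOH

pH = 12.04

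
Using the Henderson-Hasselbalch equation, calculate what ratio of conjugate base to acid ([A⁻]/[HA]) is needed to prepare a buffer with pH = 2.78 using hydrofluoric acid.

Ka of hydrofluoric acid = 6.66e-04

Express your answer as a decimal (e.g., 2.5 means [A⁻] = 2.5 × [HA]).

pKa = -log(6.66e-04) = 3.1765. pH = pKa + log([A⁻]/[HA]), so log([A⁻]/[HA]) = pH − pKa = 2.78 − 3.1765 = -0.3965. [A⁻]/[HA] = 10^(-0.3965) = 0.401

[A⁻]/[HA] = 0.401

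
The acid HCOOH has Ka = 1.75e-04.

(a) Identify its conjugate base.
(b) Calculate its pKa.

(a) The conjugate base is formed by removing one H⁺ from HCOOH, giving HCOO⁻. (b) pKa = -log(Ka) = -log(1.75e-04) = 3.76.

Conjugate base: HCOO⁻; pK_a = 3.76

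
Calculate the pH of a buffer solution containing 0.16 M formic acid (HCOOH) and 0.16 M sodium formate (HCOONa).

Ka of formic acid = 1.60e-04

pKa = -log(1.60e-04) = 3.80. pH = pKa + log([A⁻]/[HA]) = 3.80 + log(0.16/0.16)

pH = 3.80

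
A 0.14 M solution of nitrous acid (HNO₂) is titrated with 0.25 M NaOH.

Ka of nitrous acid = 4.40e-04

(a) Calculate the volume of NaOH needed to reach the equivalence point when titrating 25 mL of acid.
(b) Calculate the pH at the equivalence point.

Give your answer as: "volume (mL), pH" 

moles acid = 0.14 × 25/1000 = 0.0035 mol; V_base = moles/0.25 × 1000 = 14.0 mL. At equivalence only the conjugate base is present: [A⁻] = 0.0035/0.039 = 8.9744e-02 M. Kb = Kw/Ka = 2.27e-11; [OH⁻] = √(Kb × [A⁻]) = 1.4282e-06; pOH = 5.85; pH = 14 - pOH = 8.15.

V = 14.0 mL, pH = 8.15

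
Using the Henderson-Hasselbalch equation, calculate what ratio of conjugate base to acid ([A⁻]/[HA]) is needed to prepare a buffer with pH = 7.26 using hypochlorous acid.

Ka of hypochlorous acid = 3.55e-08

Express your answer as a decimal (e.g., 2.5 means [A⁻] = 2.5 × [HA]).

pKa = -log(3.55e-08) = 7.4498. pH = pKa + log([A⁻]/[HA]), so log([A⁻]/[HA]) = pH − pKa = 7.26 − 7.4498 = -0.1898. [A⁻]/[HA] = 10^(-0.1898) = 0.646

[A⁻]/[HA] = 0.646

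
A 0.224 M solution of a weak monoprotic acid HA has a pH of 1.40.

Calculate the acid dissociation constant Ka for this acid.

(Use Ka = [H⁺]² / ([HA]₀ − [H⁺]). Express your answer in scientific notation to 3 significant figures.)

[H⁺] = 10^(−pH) = 10^(−1.40) = 3.981e-02 M. For HA ⇌ H⁺ + A⁻, Ka = [H⁺][A⁻]/[HA] = [H⁺]² / ([HA]₀ − [H⁺]) = (3.981e-02)² / (0.224 − 3.981e-02) = 8.60e-03.

K_a = 8.60e-03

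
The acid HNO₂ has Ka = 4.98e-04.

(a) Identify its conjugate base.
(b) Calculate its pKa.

(a) The conjugate base is formed by removing one H⁺ from HNO₂, giving NO₂⁻. (b) pKa = -log(Ka) = -log(4.98e-04) = 3.30.

Conjugate base: NO₂⁻; pK_a = 3.30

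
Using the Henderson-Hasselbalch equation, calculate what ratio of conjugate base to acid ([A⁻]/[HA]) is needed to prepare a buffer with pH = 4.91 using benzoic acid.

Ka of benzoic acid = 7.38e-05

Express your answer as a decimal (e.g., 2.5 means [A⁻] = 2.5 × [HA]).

pKa = -log(7.38e-05) = 4.1319. pH = pKa + log([A⁻]/[HA]), so log([A⁻]/[HA]) = pH − pKa = 4.91 − 4.1319 = 0.7781. [A⁻]/[HA] = 10^(0.7781) = 6.00

[A⁻]/[HA] = 6.00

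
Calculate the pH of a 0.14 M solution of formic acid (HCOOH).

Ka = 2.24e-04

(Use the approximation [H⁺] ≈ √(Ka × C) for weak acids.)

[H⁺] = √(Ka × C) = √(2.24e-04 × 0.14) = 5.6000e-03. pH = -log(5.6000e-03)

pH = 2.25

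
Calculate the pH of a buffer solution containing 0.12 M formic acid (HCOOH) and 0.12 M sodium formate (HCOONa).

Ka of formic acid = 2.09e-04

pKa = -log(2.09e-04) = 3.68. pH = pKa + log([A⁻]/[HA]) = 3.68 + log(0.12/0.12)

pH = 3.68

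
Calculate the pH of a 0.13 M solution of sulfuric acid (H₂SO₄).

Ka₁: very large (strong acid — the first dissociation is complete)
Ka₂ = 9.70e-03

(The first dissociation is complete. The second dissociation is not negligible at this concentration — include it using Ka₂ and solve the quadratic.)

First dissociation is complete: [H⁺]₀ = [HSO₄⁻]₀ = C = 0.13 M. Second dissociation HSO₄⁻ ⇌ H⁺ + SO₄²⁻: let x = [SO₄²⁻]. Ka₂ = (C + x)·x / (C − x) = 9.70e-03 → x² + (C + Ka₂)·x − Ka₂·C = 0 → x² + 0.13970·x − 1.261e-03 = 0. x = (−0.13970 + √(0.13970² + 4 × 1.261e-03)) / 2 = 8.5083e-03 M. [H⁺] = C + x = 0.13 + 8.5083e-03 = 1.3851e-01 M. pH = -log(1.3851e-01) = 0.86.

pH = 0.86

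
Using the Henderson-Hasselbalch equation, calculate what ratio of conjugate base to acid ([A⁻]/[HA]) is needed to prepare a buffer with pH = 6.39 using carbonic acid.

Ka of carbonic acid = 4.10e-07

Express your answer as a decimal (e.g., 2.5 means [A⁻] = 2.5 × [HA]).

pKa = -log(4.10e-07) = 6.3872. pH = pKa + log([A⁻]/[HA]), so log([A⁻]/[HA]) = pH − pKa = 6.39 − 6.3872 = 0.0028. [A⁻]/[HA] = 10^(0.0028) = 1.01

[A⁻]/[HA] = 1.01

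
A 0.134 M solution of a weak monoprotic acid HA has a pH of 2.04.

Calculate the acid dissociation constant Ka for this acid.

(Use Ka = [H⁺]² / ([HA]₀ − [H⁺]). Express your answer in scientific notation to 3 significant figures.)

[H⁺] = 10^(−pH) = 10^(−2.04) = 9.120e-03 M. For HA ⇌ H⁺ + A⁻, Ka = [H⁺][A⁻]/[HA] = [H⁺]² / ([HA]₀ − [H⁺]) = (9.120e-03)² / (0.134 − 9.120e-03) = 6.66e-04.

K_a = 6.66e-04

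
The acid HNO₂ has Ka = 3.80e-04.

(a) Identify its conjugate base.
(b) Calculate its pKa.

(a) The conjugate base is formed by removing one H⁺ from HNO₂, giving NO₂⁻. (b) pKa = -log(Ka) = -log(3.80e-04) = 3.42.

Conjugate base: NO₂⁻; pK_a = 3.42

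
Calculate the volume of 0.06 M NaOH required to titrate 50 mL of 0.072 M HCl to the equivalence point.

At equivalence: moles acid = moles base. moles HCl = 0.072 × 50/1000 = 0.0036 mol. V_base = moles / 0.06 × 1000 = 60.0 mL.

V_{base} = 60.0 mL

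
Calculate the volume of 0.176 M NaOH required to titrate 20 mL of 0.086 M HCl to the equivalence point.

At equivalence: moles acid = moles base. moles HCl = 0.086 × 20/1000 = 0.00172 mol. V_base = moles / 0.176 × 1000 = 9.8 mL.

V_{base} = 9.8 mL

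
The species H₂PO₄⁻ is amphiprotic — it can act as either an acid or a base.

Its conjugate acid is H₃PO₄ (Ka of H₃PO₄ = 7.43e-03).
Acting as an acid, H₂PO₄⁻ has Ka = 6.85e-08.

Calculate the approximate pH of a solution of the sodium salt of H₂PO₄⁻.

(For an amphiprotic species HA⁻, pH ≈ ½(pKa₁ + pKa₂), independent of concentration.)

pKa₁ = -log(7.43e-03) = 2.13; pKa₂ = -log(6.85e-08) = 7.16. For an amphiprotic species, pH ≈ ½(pKa₁ + pKa₂) = ½(2.13 + 7.16) = 4.65.

pH = 4.65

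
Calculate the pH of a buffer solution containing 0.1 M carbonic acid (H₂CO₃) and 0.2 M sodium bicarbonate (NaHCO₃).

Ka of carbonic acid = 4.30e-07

pKa = -log(4.30e-07) = 6.37. pH = pKa + log([A⁻]/[HA]) = 6.37 + log(0.2/0.1)

pH = 6.67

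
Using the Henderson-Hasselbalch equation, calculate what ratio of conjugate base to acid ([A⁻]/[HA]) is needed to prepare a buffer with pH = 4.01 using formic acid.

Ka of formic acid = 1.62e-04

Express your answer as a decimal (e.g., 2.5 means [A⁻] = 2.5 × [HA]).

pKa = -log(1.62e-04) = 3.7905. pH = pKa + log([A⁻]/[HA]), so log([A⁻]/[HA]) = pH − pKa = 4.01 − 3.7905 = 0.2195. [A⁻]/[HA] = 10^(0.2195) = 1.66

[A⁻]/[HA] = 1.66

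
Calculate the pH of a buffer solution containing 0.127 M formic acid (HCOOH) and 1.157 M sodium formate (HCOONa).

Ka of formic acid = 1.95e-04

pKa = -log(1.95e-04) = 3.71. pH = pKa + log([A⁻]/[HA]) = 3.71 + log(1.157/0.127)

pH = 4.67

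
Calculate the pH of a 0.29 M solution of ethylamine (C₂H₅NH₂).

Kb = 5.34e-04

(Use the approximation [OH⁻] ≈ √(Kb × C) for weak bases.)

[OH⁻] = √(Kb × C) = √(5.34e-04 × 0.29) = 1.2444e-02. pOH = 1.91, pH = 14 - pOH

pH = 12.09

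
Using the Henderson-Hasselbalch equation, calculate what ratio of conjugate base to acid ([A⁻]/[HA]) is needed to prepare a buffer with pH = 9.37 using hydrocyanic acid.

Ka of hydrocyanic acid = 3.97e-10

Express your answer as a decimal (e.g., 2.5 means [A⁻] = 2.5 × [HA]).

pKa = -log(3.97e-10) = 9.4012. pH = pKa + log([A⁻]/[HA]), so log([A⁻]/[HA]) = pH − pKa = 9.37 − 9.4012 = -0.0312. [A⁻]/[HA] = 10^(-0.0312) = 0.931

[A⁻]/[HA] = 0.931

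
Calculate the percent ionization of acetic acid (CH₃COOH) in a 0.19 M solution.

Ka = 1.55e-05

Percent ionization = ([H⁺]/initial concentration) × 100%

Using Ka equilibrium: x² + Ka×x - Ka×C = 0. Solving: [H⁺] = 1.7084e-03. Percent = (1.7084e-03/0.19) × 100

Percent ionization = 0.899%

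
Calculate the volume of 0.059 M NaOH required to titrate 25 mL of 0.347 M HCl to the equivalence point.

At equivalence: moles acid = moles base. moles HCl = 0.347 × 25/1000 = 0.008675 mol. V_base = moles / 0.059 × 1000 = 147.0 mL.

V_{base} = 147.0 mL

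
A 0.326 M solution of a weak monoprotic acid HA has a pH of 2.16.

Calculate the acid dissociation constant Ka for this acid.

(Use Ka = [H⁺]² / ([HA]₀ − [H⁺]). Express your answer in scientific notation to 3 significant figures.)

[H⁺] = 10^(−pH) = 10^(−2.16) = 6.918e-03 M. For HA ⇌ H⁺ + A⁻, Ka = [H⁺][A⁻]/[HA] = [H⁺]² / ([HA]₀ − [H⁺]) = (6.918e-03)² / (0.326 − 6.918e-03) = 1.50e-04.

K_a = 1.50e-04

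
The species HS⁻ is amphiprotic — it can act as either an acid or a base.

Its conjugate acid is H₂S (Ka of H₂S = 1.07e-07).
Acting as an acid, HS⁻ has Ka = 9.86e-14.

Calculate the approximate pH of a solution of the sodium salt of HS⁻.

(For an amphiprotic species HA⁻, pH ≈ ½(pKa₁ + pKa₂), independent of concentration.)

pKa₁ = -log(1.07e-07) = 6.97; pKa₂ = -log(9.86e-14) = 13.01. For an amphiprotic species, pH ≈ ½(pKa₁ + pKa₂) = ½(6.97 + 13.01) = 9.99.

pH = 9.99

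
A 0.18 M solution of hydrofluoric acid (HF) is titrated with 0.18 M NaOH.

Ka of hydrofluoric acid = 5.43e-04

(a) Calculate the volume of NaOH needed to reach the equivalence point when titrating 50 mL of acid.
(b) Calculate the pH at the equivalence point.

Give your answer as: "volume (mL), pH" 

moles acid = 0.18 × 50/1000 = 0.009 mol; V_base = moles/0.18 × 1000 = 50.0 mL. At equivalence only the conjugate base is present: [A⁻] = 0.009/0.100 = 9.0000e-02 M. Kb = Kw/Ka = 1.84e-11; [OH⁻] = √(Kb × [A⁻]) = 1.2874e-06; pOH = 5.89; pH = 14 - pOH = 8.11.

V = 50.0 mL, pH = 8.11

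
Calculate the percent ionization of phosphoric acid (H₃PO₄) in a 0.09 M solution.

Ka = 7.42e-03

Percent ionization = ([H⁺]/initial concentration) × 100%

Using Ka equilibrium: x² + Ka×x - Ka×C = 0. Solving: [H⁺] = 2.2397e-02. Percent = (2.2397e-02/0.09) × 100

Percent ionization = 24.9%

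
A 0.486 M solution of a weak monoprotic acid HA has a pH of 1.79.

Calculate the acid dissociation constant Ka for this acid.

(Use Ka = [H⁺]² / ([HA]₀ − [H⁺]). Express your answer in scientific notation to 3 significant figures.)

[H⁺] = 10^(−pH) = 10^(−1.79) = 1.622e-02 M. For HA ⇌ H⁺ + A⁻, Ka = [H⁺][A⁻]/[HA] = [H⁺]² / ([HA]₀ − [H⁺]) = (1.622e-02)² / (0.486 − 1.622e-02) = 5.60e-04.

K_a = 5.60e-04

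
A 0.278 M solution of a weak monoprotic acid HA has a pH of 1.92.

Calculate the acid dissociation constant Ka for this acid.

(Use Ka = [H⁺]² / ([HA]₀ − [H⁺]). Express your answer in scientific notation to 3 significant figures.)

[H⁺] = 10^(−pH) = 10^(−1.92) = 1.202e-02 M. For HA ⇌ H⁺ + A⁻, Ka = [H⁺][A⁻]/[HA] = [H⁺]² / ([HA]₀ − [H⁺]) = (1.202e-02)² / (0.278 − 1.202e-02) = 5.43e-04.

K_a = 5.43e-04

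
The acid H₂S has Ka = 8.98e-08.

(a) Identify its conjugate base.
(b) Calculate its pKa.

(a) The conjugate base is formed by removing one H⁺ from H₂S, giving HS⁻. (b) pKa = -log(Ka) = -log(8.98e-08) = 7.05.

Conjugate base: HS⁻; pK_a = 7.05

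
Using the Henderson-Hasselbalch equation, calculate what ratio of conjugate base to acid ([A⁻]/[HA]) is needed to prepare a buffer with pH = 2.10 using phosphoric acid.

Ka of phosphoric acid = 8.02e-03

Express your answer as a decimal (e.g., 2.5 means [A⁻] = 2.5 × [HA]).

pKa = -log(8.02e-03) = 2.0958. pH = pKa + log([A⁻]/[HA]), so log([A⁻]/[HA]) = pH − pKa = 2.10 − 2.0958 = 0.0042. [A⁻]/[HA] = 10^(0.0042) = 1.01

[A⁻]/[HA] = 1.01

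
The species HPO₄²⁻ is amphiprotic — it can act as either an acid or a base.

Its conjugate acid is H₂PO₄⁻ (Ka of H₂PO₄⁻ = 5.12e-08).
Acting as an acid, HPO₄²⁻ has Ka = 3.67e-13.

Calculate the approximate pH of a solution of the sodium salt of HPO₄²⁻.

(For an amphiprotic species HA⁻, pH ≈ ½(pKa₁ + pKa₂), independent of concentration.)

pKa₁ = -log(5.12e-08) = 7.29; pKa₂ = -log(3.67e-13) = 12.44. For an amphiprotic species, pH ≈ ½(pKa₁ + pKa₂) = ½(7.29 + 12.44) = 9.86.

pH = 9.86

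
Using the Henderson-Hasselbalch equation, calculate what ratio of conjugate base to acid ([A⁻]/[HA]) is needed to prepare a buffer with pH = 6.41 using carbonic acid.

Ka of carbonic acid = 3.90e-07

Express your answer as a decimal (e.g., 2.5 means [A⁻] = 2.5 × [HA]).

pKa = -log(3.90e-07) = 6.4089. pH = pKa + log([A⁻]/[HA]), so log([A⁻]/[HA]) = pH − pKa = 6.41 − 6.4089 = 0.0011. [A⁻]/[HA] = 10^(0.0011) = 1.00

[A⁻]/[HA] = 1.00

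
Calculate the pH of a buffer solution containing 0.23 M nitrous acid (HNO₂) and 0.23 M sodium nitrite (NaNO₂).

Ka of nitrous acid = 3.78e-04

pKa = -log(3.78e-04) = 3.42. pH = pKa + log([A⁻]/[HA]) = 3.42 + log(0.23/0.23)

pH = 3.42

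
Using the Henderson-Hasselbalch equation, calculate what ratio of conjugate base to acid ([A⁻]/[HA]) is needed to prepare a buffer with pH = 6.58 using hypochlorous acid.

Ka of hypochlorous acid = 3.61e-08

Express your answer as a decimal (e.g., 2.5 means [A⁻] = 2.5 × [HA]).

pKa = -log(3.61e-08) = 7.4425. pH = pKa + log([A⁻]/[HA]), so log([A⁻]/[HA]) = pH − pKa = 6.58 − 7.4425 = -0.8625. [A⁻]/[HA] = 10^(-0.8625) = 0.137

[A⁻]/[HA] = 0.137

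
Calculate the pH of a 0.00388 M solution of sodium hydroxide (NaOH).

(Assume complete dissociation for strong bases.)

[OH⁻] = 0.00388 M for strong base. pOH = -log[OH⁻] = 2.41, pH = 14 - pOH

pH = 11.59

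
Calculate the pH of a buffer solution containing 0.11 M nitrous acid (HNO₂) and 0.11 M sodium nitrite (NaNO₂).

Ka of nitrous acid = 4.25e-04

pKa = -log(4.25e-04) = 3.37. pH = pKa + log([A⁻]/[HA]) = 3.37 + log(0.11/0.11)

pH = 3.37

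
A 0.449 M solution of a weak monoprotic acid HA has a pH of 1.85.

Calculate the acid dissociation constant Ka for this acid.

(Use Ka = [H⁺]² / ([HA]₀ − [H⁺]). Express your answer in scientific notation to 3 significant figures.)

[H⁺] = 10^(−pH) = 10^(−1.85) = 1.413e-02 M. For HA ⇌ H⁺ + A⁻, Ka = [H⁺][A⁻]/[HA] = [H⁺]² / ([HA]₀ − [H⁺]) = (1.413e-02)² / (0.449 − 1.413e-02) = 4.59e-04.

K_a = 4.59e-04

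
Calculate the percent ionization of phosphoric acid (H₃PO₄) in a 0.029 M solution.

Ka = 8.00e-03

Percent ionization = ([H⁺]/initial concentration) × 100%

Using Ka equilibrium: x² + Ka×x - Ka×C = 0. Solving: [H⁺] = 1.1748e-02. Percent = (1.1748e-02/0.029) × 100

Percent ionization = 40.5%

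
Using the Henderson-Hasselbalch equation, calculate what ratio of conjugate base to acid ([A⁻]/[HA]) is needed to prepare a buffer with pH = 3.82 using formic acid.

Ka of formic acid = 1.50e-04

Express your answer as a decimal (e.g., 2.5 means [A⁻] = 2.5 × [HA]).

pKa = -log(1.50e-04) = 3.8239. pH = pKa + log([A⁻]/[HA]), so log([A⁻]/[HA]) = pH − pKa = 3.82 − 3.8239 = -0.0039. [A⁻]/[HA] = 10^(-0.0039) = 0.991

[A⁻]/[HA] = 0.991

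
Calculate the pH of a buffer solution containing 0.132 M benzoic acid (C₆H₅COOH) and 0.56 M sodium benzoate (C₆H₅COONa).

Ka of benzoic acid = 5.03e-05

pKa = -log(5.03e-05) = 4.30. pH = pKa + log([A⁻]/[HA]) = 4.30 + log(0.56/0.132)

pH = 4.93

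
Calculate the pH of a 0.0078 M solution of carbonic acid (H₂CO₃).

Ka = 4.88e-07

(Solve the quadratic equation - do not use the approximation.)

x² + Ka×x - Ka×C = 0. Using quadratic formula: [H⁺] = 6.1453e-05

pH = 4.21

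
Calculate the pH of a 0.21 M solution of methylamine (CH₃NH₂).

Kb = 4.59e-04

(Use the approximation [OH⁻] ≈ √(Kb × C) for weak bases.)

[OH⁻] = √(Kb × C) = √(4.59e-04 × 0.21) = 9.8178e-03. pOH = 2.01, pH = 14 - pOH

pH = 11.99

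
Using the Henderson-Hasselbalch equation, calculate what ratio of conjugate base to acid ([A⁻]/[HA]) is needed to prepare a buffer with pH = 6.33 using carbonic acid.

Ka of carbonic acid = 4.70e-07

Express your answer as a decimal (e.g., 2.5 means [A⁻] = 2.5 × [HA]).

pKa = -log(4.70e-07) = 6.3279. pH = pKa + log([A⁻]/[HA]), so log([A⁻]/[HA]) = pH − pKa = 6.33 − 6.3279 = 0.0021. [A⁻]/[HA] = 10^(0.0021) = 1.00

[A⁻]/[HA] = 1.00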